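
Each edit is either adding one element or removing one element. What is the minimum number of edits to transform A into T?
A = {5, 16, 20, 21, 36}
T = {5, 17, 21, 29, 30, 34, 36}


Set A = {5, 16, 20, 21, 36}
Set T = {5, 17, 21, 29, 30, 34, 36}
Elements to remove from A (in A, not in T): {16, 20} → 2 removals
Elements to add to A (in T, not in A): {17, 29, 30, 34} → 4 additions
Total edits = 2 + 4 = 6

6


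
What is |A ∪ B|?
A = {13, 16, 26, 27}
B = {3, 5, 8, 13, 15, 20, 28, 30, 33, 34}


Set A = {13, 16, 26, 27}, |A| = 4
Set B = {3, 5, 8, 13, 15, 20, 28, 30, 33, 34}, |B| = 10
A ∩ B = {13}, |A ∩ B| = 1
|A ∪ B| = |A| + |B| - |A ∩ B| = 4 + 10 - 1 = 13

13


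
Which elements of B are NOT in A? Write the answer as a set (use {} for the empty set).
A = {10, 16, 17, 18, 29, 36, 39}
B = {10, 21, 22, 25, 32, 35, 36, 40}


Set A = {10, 16, 17, 18, 29, 36, 39}
Set B = {10, 21, 22, 25, 32, 35, 36, 40}
Check each element of B against A:
10 ∈ A, 21 ∉ A (include), 22 ∉ A (include), 25 ∉ A (include), 32 ∉ A (include), 35 ∉ A (include), 36 ∈ A, 40 ∉ A (include)
Elements of B not in A: {21, 22, 25, 32, 35, 40}

{21, 22, 25, 32, 35, 40}


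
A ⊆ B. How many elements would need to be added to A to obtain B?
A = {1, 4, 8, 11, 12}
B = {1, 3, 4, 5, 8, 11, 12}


Set A = {1, 4, 8, 11, 12}, |A| = 5
Set B = {1, 3, 4, 5, 8, 11, 12}, |B| = 7
Since A ⊆ B: B \ A = {3, 5}
|B| - |A| = 7 - 5 = 2

2


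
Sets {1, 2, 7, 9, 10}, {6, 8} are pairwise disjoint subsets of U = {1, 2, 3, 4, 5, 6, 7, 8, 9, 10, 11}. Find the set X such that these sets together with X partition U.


U = {1, 2, 3, 4, 5, 6, 7, 8, 9, 10, 11}
Shown blocks: {1, 2, 7, 9, 10}, {6, 8}
A partition's blocks are pairwise disjoint and cover U, so the missing block = U \ (union of shown blocks).
Union of shown blocks: {1, 2, 6, 7, 8, 9, 10}
Missing block = U \ (union) = {3, 4, 5, 11}

{3, 4, 5, 11}


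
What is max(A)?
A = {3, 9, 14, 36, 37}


Set A = {3, 9, 14, 36, 37}
Elements in ascending order: 3, 9, 14, 36, 37
The largest element is 37.

37


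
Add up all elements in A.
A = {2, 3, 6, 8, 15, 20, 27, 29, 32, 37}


Set A = {2, 3, 6, 8, 15, 20, 27, 29, 32, 37}
Sum = 2 + 3 + 6 + 8 + 15 + 20 + 27 + 29 + 32 + 37 = 179

179


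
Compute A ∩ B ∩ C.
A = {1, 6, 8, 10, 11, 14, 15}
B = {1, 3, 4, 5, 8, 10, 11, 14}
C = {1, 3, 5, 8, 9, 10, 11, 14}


Set A = {1, 6, 8, 10, 11, 14, 15}
Set B = {1, 3, 4, 5, 8, 10, 11, 14}
Set C = {1, 3, 5, 8, 9, 10, 11, 14}
First, A ∩ B = {1, 8, 10, 11, 14}
Then, (A ∩ B) ∩ C = {1, 8, 10, 11, 14}

{1, 8, 10, 11, 14}


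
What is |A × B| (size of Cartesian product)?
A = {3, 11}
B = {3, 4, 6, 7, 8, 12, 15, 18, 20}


Set A = {3, 11} has 2 elements.
Set B = {3, 4, 6, 7, 8, 12, 15, 18, 20} has 9 elements.
|A × B| = |A| × |B| = 2 × 9 = 18

18


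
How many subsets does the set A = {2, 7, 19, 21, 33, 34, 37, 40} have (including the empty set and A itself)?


Set A = {2, 7, 19, 21, 33, 34, 37, 40}
|A| = 8
The power set P(A) contains all subsets of A.
|P(A)| = 2^|A| = 2^8 = 256

256


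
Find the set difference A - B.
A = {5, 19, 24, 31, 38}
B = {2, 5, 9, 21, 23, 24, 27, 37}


Set A = {5, 19, 24, 31, 38}
Set B = {2, 5, 9, 21, 23, 24, 27, 37}
A \ B includes elements in A that are not in B.
Check each element of A:
5 (in B, remove), 19 (not in B, keep), 24 (in B, remove), 31 (not in B, keep), 38 (not in B, keep)
A \ B = {19, 31, 38}

{19, 31, 38}


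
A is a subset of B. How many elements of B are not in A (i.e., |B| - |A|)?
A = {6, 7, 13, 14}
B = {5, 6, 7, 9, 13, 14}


Set A = {6, 7, 13, 14}, |A| = 4
Set B = {5, 6, 7, 9, 13, 14}, |B| = 6
Since A ⊆ B: B \ A = {5, 9}
|B| - |A| = 6 - 4 = 2

2


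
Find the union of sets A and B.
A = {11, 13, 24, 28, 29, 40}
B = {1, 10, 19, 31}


Set A = {11, 13, 24, 28, 29, 40}
Set B = {1, 10, 19, 31}
A ∪ B includes all elements in either set.
Elements from A: {11, 13, 24, 28, 29, 40}
Elements from B not already included: {1, 10, 19, 31}
A ∪ B = {1, 10, 11, 13, 19, 24, 28, 29, 31, 40}

{1, 10, 11, 13, 19, 24, 28, 29, 31, 40}


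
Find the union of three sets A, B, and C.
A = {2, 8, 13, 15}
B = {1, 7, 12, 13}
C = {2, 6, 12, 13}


Set A = {2, 8, 13, 15}
Set B = {1, 7, 12, 13}
Set C = {2, 6, 12, 13}
First, A ∪ B = {1, 2, 7, 8, 12, 13, 15}
Then, (A ∪ B) ∪ C = {1, 2, 6, 7, 8, 12, 13, 15}

{1, 2, 6, 7, 8, 12, 13, 15}


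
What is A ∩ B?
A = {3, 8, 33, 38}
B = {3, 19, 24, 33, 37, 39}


Set A = {3, 8, 33, 38}
Set B = {3, 19, 24, 33, 37, 39}
A ∩ B includes only elements in both sets.
Check each element of A against B:
3 ✓, 8 ✗, 33 ✓, 38 ✗
A ∩ B = {3, 33}

{3, 33}


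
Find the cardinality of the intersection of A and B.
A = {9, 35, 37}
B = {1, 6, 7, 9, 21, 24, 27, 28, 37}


Set A = {9, 35, 37}
Set B = {1, 6, 7, 9, 21, 24, 27, 28, 37}
A ∩ B = {9, 37}
|A ∩ B| = 2

2


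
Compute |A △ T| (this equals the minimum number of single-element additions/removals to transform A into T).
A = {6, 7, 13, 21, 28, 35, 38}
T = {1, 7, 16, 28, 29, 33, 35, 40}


Set A = {6, 7, 13, 21, 28, 35, 38}
Set T = {1, 7, 16, 28, 29, 33, 35, 40}
Elements to remove from A (in A, not in T): {6, 13, 21, 38} → 4 removals
Elements to add to A (in T, not in A): {1, 16, 29, 33, 40} → 5 additions
Total edits = 4 + 5 = 9

9


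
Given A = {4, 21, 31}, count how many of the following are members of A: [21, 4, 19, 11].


Set A = {4, 21, 31}
Candidates: [21, 4, 19, 11]
Check each candidate:
21 ∈ A, 4 ∈ A, 19 ∉ A, 11 ∉ A
Count of candidates in A: 2

2


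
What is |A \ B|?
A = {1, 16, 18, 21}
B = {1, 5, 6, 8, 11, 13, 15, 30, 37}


Set A = {1, 16, 18, 21}
Set B = {1, 5, 6, 8, 11, 13, 15, 30, 37}
A \ B = {16, 18, 21}
|A \ B| = 3

3


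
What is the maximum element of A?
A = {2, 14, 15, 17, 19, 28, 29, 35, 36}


Set A = {2, 14, 15, 17, 19, 28, 29, 35, 36}
Elements in ascending order: 2, 14, 15, 17, 19, 28, 29, 35, 36
The largest element is 36.

36


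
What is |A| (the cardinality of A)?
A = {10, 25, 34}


Set A = {10, 25, 34}
Listing elements: 10, 25, 34
Counting: 3 elements
|A| = 3

3


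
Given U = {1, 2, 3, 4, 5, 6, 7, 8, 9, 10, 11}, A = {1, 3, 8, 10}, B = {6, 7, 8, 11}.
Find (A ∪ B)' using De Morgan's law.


U = {1, 2, 3, 4, 5, 6, 7, 8, 9, 10, 11}
A = {1, 3, 8, 10}, B = {6, 7, 8, 11}
A ∪ B = {1, 3, 6, 7, 8, 10, 11}
(A ∪ B)' = U \ (A ∪ B) = {2, 4, 5, 9}
Verification via A' ∩ B': A' = {2, 4, 5, 6, 7, 9, 11}, B' = {1, 2, 3, 4, 5, 9, 10}
A' ∩ B' = {2, 4, 5, 9} ✓

{2, 4, 5, 9}


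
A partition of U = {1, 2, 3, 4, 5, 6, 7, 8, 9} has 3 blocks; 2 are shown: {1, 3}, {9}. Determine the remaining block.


U = {1, 2, 3, 4, 5, 6, 7, 8, 9}
Shown blocks: {1, 3}, {9}
A partition's blocks are pairwise disjoint and cover U, so the missing block = U \ (union of shown blocks).
Union of shown blocks: {1, 3, 9}
Missing block = U \ (union) = {2, 4, 5, 6, 7, 8}

{2, 4, 5, 6, 7, 8}


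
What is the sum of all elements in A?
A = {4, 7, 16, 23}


Set A = {4, 7, 16, 23}
Sum = 4 + 7 + 16 + 23 = 50

50


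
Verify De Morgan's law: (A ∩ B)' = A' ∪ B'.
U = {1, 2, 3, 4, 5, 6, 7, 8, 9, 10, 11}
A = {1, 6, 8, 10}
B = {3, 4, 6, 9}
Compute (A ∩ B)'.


U = {1, 2, 3, 4, 5, 6, 7, 8, 9, 10, 11}
A = {1, 6, 8, 10}, B = {3, 4, 6, 9}
A ∩ B = {6}
(A ∩ B)' = U \ (A ∩ B) = {1, 2, 3, 4, 5, 7, 8, 9, 10, 11}
Verification via A' ∪ B': A' = {2, 3, 4, 5, 7, 9, 11}, B' = {1, 2, 5, 7, 8, 10, 11}
A' ∪ B' = {1, 2, 3, 4, 5, 7, 8, 9, 10, 11} ✓

{1, 2, 3, 4, 5, 7, 8, 9, 10, 11}


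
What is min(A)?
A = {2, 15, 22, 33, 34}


Set A = {2, 15, 22, 33, 34}
Elements in ascending order: 2, 15, 22, 33, 34
The smallest element is 2.

2


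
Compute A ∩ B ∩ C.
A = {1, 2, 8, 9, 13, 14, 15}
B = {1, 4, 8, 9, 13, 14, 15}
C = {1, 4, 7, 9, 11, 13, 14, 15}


Set A = {1, 2, 8, 9, 13, 14, 15}
Set B = {1, 4, 8, 9, 13, 14, 15}
Set C = {1, 4, 7, 9, 11, 13, 14, 15}
First, A ∩ B = {1, 8, 9, 13, 14, 15}
Then, (A ∩ B) ∩ C = {1, 9, 13, 14, 15}

{1, 9, 13, 14, 15}


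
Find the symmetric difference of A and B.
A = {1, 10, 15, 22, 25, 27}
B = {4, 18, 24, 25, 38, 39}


Set A = {1, 10, 15, 22, 25, 27}
Set B = {4, 18, 24, 25, 38, 39}
A △ B = (A \ B) ∪ (B \ A)
Elements in A but not B: {1, 10, 15, 22, 27}
Elements in B but not A: {4, 18, 24, 38, 39}
A △ B = {1, 4, 10, 15, 18, 22, 24, 27, 38, 39}

{1, 4, 10, 15, 18, 22, 24, 27, 38, 39}


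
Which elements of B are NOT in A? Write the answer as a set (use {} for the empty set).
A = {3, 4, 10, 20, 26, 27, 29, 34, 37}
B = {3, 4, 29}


Set A = {3, 4, 10, 20, 26, 27, 29, 34, 37}
Set B = {3, 4, 29}
Check each element of B against A:
3 ∈ A, 4 ∈ A, 29 ∈ A
Elements of B not in A: {}

{}


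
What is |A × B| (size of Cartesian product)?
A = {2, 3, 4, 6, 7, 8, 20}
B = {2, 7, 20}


Set A = {2, 3, 4, 6, 7, 8, 20} has 7 elements.
Set B = {2, 7, 20} has 3 elements.
|A × B| = |A| × |B| = 7 × 3 = 21

21


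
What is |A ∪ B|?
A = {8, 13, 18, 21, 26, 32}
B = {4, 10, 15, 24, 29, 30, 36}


Set A = {8, 13, 18, 21, 26, 32}, |A| = 6
Set B = {4, 10, 15, 24, 29, 30, 36}, |B| = 7
A ∩ B = {}, |A ∩ B| = 0
|A ∪ B| = |A| + |B| - |A ∩ B| = 6 + 7 - 0 = 13

13


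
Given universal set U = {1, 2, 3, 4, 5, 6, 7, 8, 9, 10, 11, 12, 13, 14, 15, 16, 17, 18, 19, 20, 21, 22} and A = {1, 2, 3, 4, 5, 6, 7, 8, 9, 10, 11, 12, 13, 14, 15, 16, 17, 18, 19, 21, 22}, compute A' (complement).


Universal set U = {1, 2, 3, 4, 5, 6, 7, 8, 9, 10, 11, 12, 13, 14, 15, 16, 17, 18, 19, 20, 21, 22}
Set A = {1, 2, 3, 4, 5, 6, 7, 8, 9, 10, 11, 12, 13, 14, 15, 16, 17, 18, 19, 21, 22}
A' = U \ A = elements in U but not in A
Checking each element of U:
1 (in A, exclude), 2 (in A, exclude), 3 (in A, exclude), 4 (in A, exclude), 5 (in A, exclude), 6 (in A, exclude), 7 (in A, exclude), 8 (in A, exclude), 9 (in A, exclude), 10 (in A, exclude), 11 (in A, exclude), 12 (in A, exclude), 13 (in A, exclude), 14 (in A, exclude), 15 (in A, exclude), 16 (in A, exclude), 17 (in A, exclude), 18 (in A, exclude), 19 (in A, exclude), 20 (not in A, include), 21 (in A, exclude), 22 (in A, exclude)
A' = {20}

{20}


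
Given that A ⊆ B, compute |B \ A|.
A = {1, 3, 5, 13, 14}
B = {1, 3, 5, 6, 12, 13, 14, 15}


Set A = {1, 3, 5, 13, 14}, |A| = 5
Set B = {1, 3, 5, 6, 12, 13, 14, 15}, |B| = 8
Since A ⊆ B: B \ A = {6, 12, 15}
|B| - |A| = 8 - 5 = 3

3


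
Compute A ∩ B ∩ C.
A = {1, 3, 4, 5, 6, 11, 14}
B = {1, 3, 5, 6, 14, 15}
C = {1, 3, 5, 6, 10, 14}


Set A = {1, 3, 4, 5, 6, 11, 14}
Set B = {1, 3, 5, 6, 14, 15}
Set C = {1, 3, 5, 6, 10, 14}
First, A ∩ B = {1, 3, 5, 6, 14}
Then, (A ∩ B) ∩ C = {1, 3, 5, 6, 14}

{1, 3, 5, 6, 14}


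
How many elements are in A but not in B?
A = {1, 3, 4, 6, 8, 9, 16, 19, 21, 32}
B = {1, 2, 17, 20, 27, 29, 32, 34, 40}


Set A = {1, 3, 4, 6, 8, 9, 16, 19, 21, 32}
Set B = {1, 2, 17, 20, 27, 29, 32, 34, 40}
A \ B = {3, 4, 6, 8, 9, 16, 19, 21}
|A \ B| = 8

8


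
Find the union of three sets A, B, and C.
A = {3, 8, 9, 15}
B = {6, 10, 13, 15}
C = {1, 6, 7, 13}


Set A = {3, 8, 9, 15}
Set B = {6, 10, 13, 15}
Set C = {1, 6, 7, 13}
First, A ∪ B = {3, 6, 8, 9, 10, 13, 15}
Then, (A ∪ B) ∪ C = {1, 3, 6, 7, 8, 9, 10, 13, 15}

{1, 3, 6, 7, 8, 9, 10, 13, 15}


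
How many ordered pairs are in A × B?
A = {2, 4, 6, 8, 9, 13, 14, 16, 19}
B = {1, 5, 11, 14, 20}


Set A = {2, 4, 6, 8, 9, 13, 14, 16, 19} has 9 elements.
Set B = {1, 5, 11, 14, 20} has 5 elements.
|A × B| = |A| × |B| = 9 × 5 = 45

45


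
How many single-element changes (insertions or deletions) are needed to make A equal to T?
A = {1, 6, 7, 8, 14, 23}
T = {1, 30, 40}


Set A = {1, 6, 7, 8, 14, 23}
Set T = {1, 30, 40}
Elements to remove from A (in A, not in T): {6, 7, 8, 14, 23} → 5 removals
Elements to add to A (in T, not in A): {30, 40} → 2 additions
Total edits = 5 + 2 = 7

7


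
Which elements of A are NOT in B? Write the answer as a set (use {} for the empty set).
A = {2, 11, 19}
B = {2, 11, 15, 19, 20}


Set A = {2, 11, 19}
Set B = {2, 11, 15, 19, 20}
Check each element of A against B:
2 ∈ B, 11 ∈ B, 19 ∈ B
Elements of A not in B: {}

{}


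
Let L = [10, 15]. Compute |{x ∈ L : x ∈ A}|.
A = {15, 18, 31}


Set A = {15, 18, 31}
Candidates: [10, 15]
Check each candidate:
10 ∉ A, 15 ∈ A
Count of candidates in A: 1

1


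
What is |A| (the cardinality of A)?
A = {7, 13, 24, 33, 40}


Set A = {7, 13, 24, 33, 40}
Listing elements: 7, 13, 24, 33, 40
Counting: 5 elements
|A| = 5

5


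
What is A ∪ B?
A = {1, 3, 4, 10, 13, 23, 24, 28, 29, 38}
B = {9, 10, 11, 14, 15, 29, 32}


Set A = {1, 3, 4, 10, 13, 23, 24, 28, 29, 38}
Set B = {9, 10, 11, 14, 15, 29, 32}
A ∪ B includes all elements in either set.
Elements from A: {1, 3, 4, 10, 13, 23, 24, 28, 29, 38}
Elements from B not already included: {9, 11, 14, 15, 32}
A ∪ B = {1, 3, 4, 9, 10, 11, 13, 14, 15, 23, 24, 28, 29, 32, 38}

{1, 3, 4, 9, 10, 11, 13, 14, 15, 23, 24, 28, 29, 32, 38}


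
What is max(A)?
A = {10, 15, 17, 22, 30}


Set A = {10, 15, 17, 22, 30}
Elements in ascending order: 10, 15, 17, 22, 30
The largest element is 30.

30


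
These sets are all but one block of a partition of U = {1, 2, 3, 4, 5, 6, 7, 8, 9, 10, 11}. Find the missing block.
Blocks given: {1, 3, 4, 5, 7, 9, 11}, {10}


U = {1, 2, 3, 4, 5, 6, 7, 8, 9, 10, 11}
Shown blocks: {1, 3, 4, 5, 7, 9, 11}, {10}
A partition's blocks are pairwise disjoint and cover U, so the missing block = U \ (union of shown blocks).
Union of shown blocks: {1, 3, 4, 5, 7, 9, 10, 11}
Missing block = U \ (union) = {2, 6, 8}

{2, 6, 8}


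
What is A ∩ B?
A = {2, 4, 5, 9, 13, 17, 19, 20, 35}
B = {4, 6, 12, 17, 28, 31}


Set A = {2, 4, 5, 9, 13, 17, 19, 20, 35}
Set B = {4, 6, 12, 17, 28, 31}
A ∩ B includes only elements in both sets.
Check each element of A against B:
2 ✗, 4 ✓, 5 ✗, 9 ✗, 13 ✗, 17 ✓, 19 ✗, 20 ✗, 35 ✗
A ∩ B = {4, 17}

{4, 17}


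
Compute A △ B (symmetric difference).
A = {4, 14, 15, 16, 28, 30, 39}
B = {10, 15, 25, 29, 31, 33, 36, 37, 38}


Set A = {4, 14, 15, 16, 28, 30, 39}
Set B = {10, 15, 25, 29, 31, 33, 36, 37, 38}
A △ B = (A \ B) ∪ (B \ A)
Elements in A but not B: {4, 14, 16, 28, 30, 39}
Elements in B but not A: {10, 25, 29, 31, 33, 36, 37, 38}
A △ B = {4, 10, 14, 16, 25, 28, 29, 30, 31, 33, 36, 37, 38, 39}

{4, 10, 14, 16, 25, 28, 29, 30, 31, 33, 36, 37, 38, 39}


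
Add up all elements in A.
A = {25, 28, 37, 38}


Set A = {25, 28, 37, 38}
Sum = 25 + 28 + 37 + 38 = 128

128


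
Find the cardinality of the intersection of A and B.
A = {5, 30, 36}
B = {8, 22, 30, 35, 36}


Set A = {5, 30, 36}
Set B = {8, 22, 30, 35, 36}
A ∩ B = {30, 36}
|A ∩ B| = 2

2


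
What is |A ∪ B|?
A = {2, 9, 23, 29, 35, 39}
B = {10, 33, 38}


Set A = {2, 9, 23, 29, 35, 39}, |A| = 6
Set B = {10, 33, 38}, |B| = 3
A ∩ B = {}, |A ∩ B| = 0
|A ∪ B| = |A| + |B| - |A ∩ B| = 6 + 3 - 0 = 9

9


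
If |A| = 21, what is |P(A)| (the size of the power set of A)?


The set has 21 elements.
The power set contains all possible subsets.
|P(A)| = 2^|A| = 2^21 = 2097152

2097152


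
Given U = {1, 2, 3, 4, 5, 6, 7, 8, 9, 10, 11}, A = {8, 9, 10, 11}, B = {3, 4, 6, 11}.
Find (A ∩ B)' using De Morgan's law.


U = {1, 2, 3, 4, 5, 6, 7, 8, 9, 10, 11}
A = {8, 9, 10, 11}, B = {3, 4, 6, 11}
A ∩ B = {11}
(A ∩ B)' = U \ (A ∩ B) = {1, 2, 3, 4, 5, 6, 7, 8, 9, 10}
Verification via A' ∪ B': A' = {1, 2, 3, 4, 5, 6, 7}, B' = {1, 2, 5, 7, 8, 9, 10}
A' ∪ B' = {1, 2, 3, 4, 5, 6, 7, 8, 9, 10} ✓

{1, 2, 3, 4, 5, 6, 7, 8, 9, 10}


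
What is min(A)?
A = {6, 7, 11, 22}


Set A = {6, 7, 11, 22}
Elements in ascending order: 6, 7, 11, 22
The smallest element is 6.

6


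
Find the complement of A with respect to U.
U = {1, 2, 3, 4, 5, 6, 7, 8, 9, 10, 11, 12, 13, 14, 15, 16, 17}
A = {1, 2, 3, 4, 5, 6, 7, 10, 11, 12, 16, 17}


Universal set U = {1, 2, 3, 4, 5, 6, 7, 8, 9, 10, 11, 12, 13, 14, 15, 16, 17}
Set A = {1, 2, 3, 4, 5, 6, 7, 10, 11, 12, 16, 17}
A' = U \ A = elements in U but not in A
Checking each element of U:
1 (in A, exclude), 2 (in A, exclude), 3 (in A, exclude), 4 (in A, exclude), 5 (in A, exclude), 6 (in A, exclude), 7 (in A, exclude), 8 (not in A, include), 9 (not in A, include), 10 (in A, exclude), 11 (in A, exclude), 12 (in A, exclude), 13 (not in A, include), 14 (not in A, include), 15 (not in A, include), 16 (in A, exclude), 17 (in A, exclude)
A' = {8, 9, 13, 14, 15}

{8, 9, 13, 14, 15}


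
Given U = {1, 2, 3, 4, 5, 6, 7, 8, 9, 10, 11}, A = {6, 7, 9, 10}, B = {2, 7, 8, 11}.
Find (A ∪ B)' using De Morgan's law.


U = {1, 2, 3, 4, 5, 6, 7, 8, 9, 10, 11}
A = {6, 7, 9, 10}, B = {2, 7, 8, 11}
A ∪ B = {2, 6, 7, 8, 9, 10, 11}
(A ∪ B)' = U \ (A ∪ B) = {1, 3, 4, 5}
Verification via A' ∩ B': A' = {1, 2, 3, 4, 5, 8, 11}, B' = {1, 3, 4, 5, 6, 9, 10}
A' ∩ B' = {1, 3, 4, 5} ✓

{1, 3, 4, 5}


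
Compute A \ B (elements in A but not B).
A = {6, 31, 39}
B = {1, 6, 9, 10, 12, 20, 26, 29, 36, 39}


Set A = {6, 31, 39}
Set B = {1, 6, 9, 10, 12, 20, 26, 29, 36, 39}
A \ B includes elements in A that are not in B.
Check each element of A:
6 (in B, remove), 31 (not in B, keep), 39 (in B, remove)
A \ B = {31}

{31}


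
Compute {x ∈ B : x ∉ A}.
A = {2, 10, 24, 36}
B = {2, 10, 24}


Set A = {2, 10, 24, 36}
Set B = {2, 10, 24}
Check each element of B against A:
2 ∈ A, 10 ∈ A, 24 ∈ A
Elements of B not in A: {}

{}


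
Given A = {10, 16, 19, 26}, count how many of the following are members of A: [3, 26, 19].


Set A = {10, 16, 19, 26}
Candidates: [3, 26, 19]
Check each candidate:
3 ∉ A, 26 ∈ A, 19 ∈ A
Count of candidates in A: 2

2


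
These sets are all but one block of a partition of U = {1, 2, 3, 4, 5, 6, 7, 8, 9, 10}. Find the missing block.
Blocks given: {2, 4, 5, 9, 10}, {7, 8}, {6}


U = {1, 2, 3, 4, 5, 6, 7, 8, 9, 10}
Shown blocks: {2, 4, 5, 9, 10}, {7, 8}, {6}
A partition's blocks are pairwise disjoint and cover U, so the missing block = U \ (union of shown blocks).
Union of shown blocks: {2, 4, 5, 6, 7, 8, 9, 10}
Missing block = U \ (union) = {1, 3}

{1, 3}


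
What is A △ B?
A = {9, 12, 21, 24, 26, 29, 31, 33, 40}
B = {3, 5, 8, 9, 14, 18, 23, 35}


Set A = {9, 12, 21, 24, 26, 29, 31, 33, 40}
Set B = {3, 5, 8, 9, 14, 18, 23, 35}
A △ B = (A \ B) ∪ (B \ A)
Elements in A but not B: {12, 21, 24, 26, 29, 31, 33, 40}
Elements in B but not A: {3, 5, 8, 14, 18, 23, 35}
A △ B = {3, 5, 8, 12, 14, 18, 21, 23, 24, 26, 29, 31, 33, 35, 40}

{3, 5, 8, 12, 14, 18, 21, 23, 24, 26, 29, 31, 33, 35, 40}


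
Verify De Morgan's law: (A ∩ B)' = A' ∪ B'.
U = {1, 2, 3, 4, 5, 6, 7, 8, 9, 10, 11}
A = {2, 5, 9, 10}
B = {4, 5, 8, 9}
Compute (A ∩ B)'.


U = {1, 2, 3, 4, 5, 6, 7, 8, 9, 10, 11}
A = {2, 5, 9, 10}, B = {4, 5, 8, 9}
A ∩ B = {5, 9}
(A ∩ B)' = U \ (A ∩ B) = {1, 2, 3, 4, 6, 7, 8, 10, 11}
Verification via A' ∪ B': A' = {1, 3, 4, 6, 7, 8, 11}, B' = {1, 2, 3, 6, 7, 10, 11}
A' ∪ B' = {1, 2, 3, 4, 6, 7, 8, 10, 11} ✓

{1, 2, 3, 4, 6, 7, 8, 10, 11}


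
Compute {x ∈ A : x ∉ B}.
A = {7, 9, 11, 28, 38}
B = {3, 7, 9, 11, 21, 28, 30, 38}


Set A = {7, 9, 11, 28, 38}
Set B = {3, 7, 9, 11, 21, 28, 30, 38}
Check each element of A against B:
7 ∈ B, 9 ∈ B, 11 ∈ B, 28 ∈ B, 38 ∈ B
Elements of A not in B: {}

{}


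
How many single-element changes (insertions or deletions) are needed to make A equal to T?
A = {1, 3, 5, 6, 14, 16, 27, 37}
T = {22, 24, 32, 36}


Set A = {1, 3, 5, 6, 14, 16, 27, 37}
Set T = {22, 24, 32, 36}
Elements to remove from A (in A, not in T): {1, 3, 5, 6, 14, 16, 27, 37} → 8 removals
Elements to add to A (in T, not in A): {22, 24, 32, 36} → 4 additions
Total edits = 8 + 4 = 12

12


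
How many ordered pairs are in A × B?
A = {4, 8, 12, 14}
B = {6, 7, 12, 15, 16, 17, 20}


Set A = {4, 8, 12, 14} has 4 elements.
Set B = {6, 7, 12, 15, 16, 17, 20} has 7 elements.
|A × B| = |A| × |B| = 4 × 7 = 28

28


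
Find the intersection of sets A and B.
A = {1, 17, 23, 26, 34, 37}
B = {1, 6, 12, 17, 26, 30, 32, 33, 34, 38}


Set A = {1, 17, 23, 26, 34, 37}
Set B = {1, 6, 12, 17, 26, 30, 32, 33, 34, 38}
A ∩ B includes only elements in both sets.
Check each element of A against B:
1 ✓, 17 ✓, 23 ✗, 26 ✓, 34 ✓, 37 ✗
A ∩ B = {1, 17, 26, 34}

{1, 17, 26, 34}


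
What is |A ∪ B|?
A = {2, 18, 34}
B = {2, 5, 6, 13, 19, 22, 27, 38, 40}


Set A = {2, 18, 34}, |A| = 3
Set B = {2, 5, 6, 13, 19, 22, 27, 38, 40}, |B| = 9
A ∩ B = {2}, |A ∩ B| = 1
|A ∪ B| = |A| + |B| - |A ∩ B| = 3 + 9 - 1 = 11

11


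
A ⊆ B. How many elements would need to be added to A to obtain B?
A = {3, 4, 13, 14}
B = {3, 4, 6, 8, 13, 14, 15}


Set A = {3, 4, 13, 14}, |A| = 4
Set B = {3, 4, 6, 8, 13, 14, 15}, |B| = 7
Since A ⊆ B: B \ A = {6, 8, 15}
|B| - |A| = 7 - 4 = 3

3


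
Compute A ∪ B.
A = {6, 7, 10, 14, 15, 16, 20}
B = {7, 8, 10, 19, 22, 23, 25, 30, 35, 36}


Set A = {6, 7, 10, 14, 15, 16, 20}
Set B = {7, 8, 10, 19, 22, 23, 25, 30, 35, 36}
A ∪ B includes all elements in either set.
Elements from A: {6, 7, 10, 14, 15, 16, 20}
Elements from B not already included: {8, 19, 22, 23, 25, 30, 35, 36}
A ∪ B = {6, 7, 8, 10, 14, 15, 16, 19, 20, 22, 23, 25, 30, 35, 36}

{6, 7, 8, 10, 14, 15, 16, 19, 20, 22, 23, 25, 30, 35, 36}


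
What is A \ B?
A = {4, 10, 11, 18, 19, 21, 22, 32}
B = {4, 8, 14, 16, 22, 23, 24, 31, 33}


Set A = {4, 10, 11, 18, 19, 21, 22, 32}
Set B = {4, 8, 14, 16, 22, 23, 24, 31, 33}
A \ B includes elements in A that are not in B.
Check each element of A:
4 (in B, remove), 10 (not in B, keep), 11 (not in B, keep), 18 (not in B, keep), 19 (not in B, keep), 21 (not in B, keep), 22 (in B, remove), 32 (not in B, keep)
A \ B = {10, 11, 18, 19, 21, 32}

{10, 11, 18, 19, 21, 32}


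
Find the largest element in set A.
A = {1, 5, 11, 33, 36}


Set A = {1, 5, 11, 33, 36}
Elements in ascending order: 1, 5, 11, 33, 36
The largest element is 36.

36


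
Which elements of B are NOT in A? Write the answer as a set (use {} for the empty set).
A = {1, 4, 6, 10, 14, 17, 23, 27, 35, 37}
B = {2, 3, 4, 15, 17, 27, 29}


Set A = {1, 4, 6, 10, 14, 17, 23, 27, 35, 37}
Set B = {2, 3, 4, 15, 17, 27, 29}
Check each element of B against A:
2 ∉ A (include), 3 ∉ A (include), 4 ∈ A, 15 ∉ A (include), 17 ∈ A, 27 ∈ A, 29 ∉ A (include)
Elements of B not in A: {2, 3, 15, 29}

{2, 3, 15, 29}


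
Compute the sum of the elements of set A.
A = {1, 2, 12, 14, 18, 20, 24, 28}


Set A = {1, 2, 12, 14, 18, 20, 24, 28}
Sum = 1 + 2 + 12 + 14 + 18 + 20 + 24 + 28 = 119

119


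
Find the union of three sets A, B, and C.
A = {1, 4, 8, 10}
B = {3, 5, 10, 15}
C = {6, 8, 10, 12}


Set A = {1, 4, 8, 10}
Set B = {3, 5, 10, 15}
Set C = {6, 8, 10, 12}
First, A ∪ B = {1, 3, 4, 5, 8, 10, 15}
Then, (A ∪ B) ∪ C = {1, 3, 4, 5, 6, 8, 10, 12, 15}

{1, 3, 4, 5, 6, 8, 10, 12, 15}


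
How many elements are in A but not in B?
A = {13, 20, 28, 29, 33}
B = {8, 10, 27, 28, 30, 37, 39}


Set A = {13, 20, 28, 29, 33}
Set B = {8, 10, 27, 28, 30, 37, 39}
A \ B = {13, 20, 29, 33}
|A \ B| = 4

4


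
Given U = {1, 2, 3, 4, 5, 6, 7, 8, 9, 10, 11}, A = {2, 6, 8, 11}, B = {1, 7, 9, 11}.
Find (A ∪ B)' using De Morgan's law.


U = {1, 2, 3, 4, 5, 6, 7, 8, 9, 10, 11}
A = {2, 6, 8, 11}, B = {1, 7, 9, 11}
A ∪ B = {1, 2, 6, 7, 8, 9, 11}
(A ∪ B)' = U \ (A ∪ B) = {3, 4, 5, 10}
Verification via A' ∩ B': A' = {1, 3, 4, 5, 7, 9, 10}, B' = {2, 3, 4, 5, 6, 8, 10}
A' ∩ B' = {3, 4, 5, 10} ✓

{3, 4, 5, 10}


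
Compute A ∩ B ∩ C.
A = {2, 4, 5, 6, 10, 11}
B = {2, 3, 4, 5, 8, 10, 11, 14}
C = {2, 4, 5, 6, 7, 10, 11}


Set A = {2, 4, 5, 6, 10, 11}
Set B = {2, 3, 4, 5, 8, 10, 11, 14}
Set C = {2, 4, 5, 6, 7, 10, 11}
First, A ∩ B = {2, 4, 5, 10, 11}
Then, (A ∩ B) ∩ C = {2, 4, 5, 10, 11}

{2, 4, 5, 10, 11}


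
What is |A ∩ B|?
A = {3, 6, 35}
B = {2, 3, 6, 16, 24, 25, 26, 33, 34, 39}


Set A = {3, 6, 35}
Set B = {2, 3, 6, 16, 24, 25, 26, 33, 34, 39}
A ∩ B = {3, 6}
|A ∩ B| = 2

2


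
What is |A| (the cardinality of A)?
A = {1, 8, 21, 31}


Set A = {1, 8, 21, 31}
Listing elements: 1, 8, 21, 31
Counting: 4 elements
|A| = 4

4


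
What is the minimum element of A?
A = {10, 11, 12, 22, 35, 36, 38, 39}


Set A = {10, 11, 12, 22, 35, 36, 38, 39}
Elements in ascending order: 10, 11, 12, 22, 35, 36, 38, 39
The smallest element is 10.

10


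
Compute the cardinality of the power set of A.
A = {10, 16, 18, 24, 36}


Set A = {10, 16, 18, 24, 36}
|A| = 5
The power set P(A) contains all subsets of A.
|P(A)| = 2^|A| = 2^5 = 32

32


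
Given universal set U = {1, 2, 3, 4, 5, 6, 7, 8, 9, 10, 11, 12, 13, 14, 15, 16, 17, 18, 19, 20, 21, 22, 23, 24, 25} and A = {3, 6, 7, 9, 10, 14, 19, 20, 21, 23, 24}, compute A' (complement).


Universal set U = {1, 2, 3, 4, 5, 6, 7, 8, 9, 10, 11, 12, 13, 14, 15, 16, 17, 18, 19, 20, 21, 22, 23, 24, 25}
Set A = {3, 6, 7, 9, 10, 14, 19, 20, 21, 23, 24}
A' = U \ A = elements in U but not in A
Checking each element of U:
1 (not in A, include), 2 (not in A, include), 3 (in A, exclude), 4 (not in A, include), 5 (not in A, include), 6 (in A, exclude), 7 (in A, exclude), 8 (not in A, include), 9 (in A, exclude), 10 (in A, exclude), 11 (not in A, include), 12 (not in A, include), 13 (not in A, include), 14 (in A, exclude), 15 (not in A, include), 16 (not in A, include), 17 (not in A, include), 18 (not in A, include), 19 (in A, exclude), 20 (in A, exclude), 21 (in A, exclude), 22 (not in A, include), 23 (in A, exclude), 24 (in A, exclude), 25 (not in A, include)
A' = {1, 2, 4, 5, 8, 11, 12, 13, 15, 16, 17, 18, 22, 25}

{1, 2, 4, 5, 8, 11, 12, 13, 15, 16, 17, 18, 22, 25}


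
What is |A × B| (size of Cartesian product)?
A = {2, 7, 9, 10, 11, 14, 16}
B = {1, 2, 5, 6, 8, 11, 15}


Set A = {2, 7, 9, 10, 11, 14, 16} has 7 elements.
Set B = {1, 2, 5, 6, 8, 11, 15} has 7 elements.
|A × B| = |A| × |B| = 7 × 7 = 49

49


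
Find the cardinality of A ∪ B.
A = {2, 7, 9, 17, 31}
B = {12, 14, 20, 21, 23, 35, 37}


Set A = {2, 7, 9, 17, 31}, |A| = 5
Set B = {12, 14, 20, 21, 23, 35, 37}, |B| = 7
A ∩ B = {}, |A ∩ B| = 0
|A ∪ B| = |A| + |B| - |A ∩ B| = 5 + 7 - 0 = 12

12


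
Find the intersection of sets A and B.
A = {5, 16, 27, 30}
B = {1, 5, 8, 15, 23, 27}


Set A = {5, 16, 27, 30}
Set B = {1, 5, 8, 15, 23, 27}
A ∩ B includes only elements in both sets.
Check each element of A against B:
5 ✓, 16 ✗, 27 ✓, 30 ✗
A ∩ B = {5, 27}

{5, 27}


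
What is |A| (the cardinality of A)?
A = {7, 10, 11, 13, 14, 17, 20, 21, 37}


Set A = {7, 10, 11, 13, 14, 17, 20, 21, 37}
Listing elements: 7, 10, 11, 13, 14, 17, 20, 21, 37
Counting: 9 elements
|A| = 9

9


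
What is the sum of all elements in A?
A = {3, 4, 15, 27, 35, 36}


Set A = {3, 4, 15, 27, 35, 36}
Sum = 3 + 4 + 15 + 27 + 35 + 36 = 120

120


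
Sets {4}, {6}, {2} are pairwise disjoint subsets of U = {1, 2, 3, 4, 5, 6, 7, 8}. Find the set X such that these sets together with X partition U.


U = {1, 2, 3, 4, 5, 6, 7, 8}
Shown blocks: {4}, {6}, {2}
A partition's blocks are pairwise disjoint and cover U, so the missing block = U \ (union of shown blocks).
Union of shown blocks: {2, 4, 6}
Missing block = U \ (union) = {1, 3, 5, 7, 8}

{1, 3, 5, 7, 8}


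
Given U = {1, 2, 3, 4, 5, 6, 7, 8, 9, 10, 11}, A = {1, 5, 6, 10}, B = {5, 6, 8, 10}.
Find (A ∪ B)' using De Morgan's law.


U = {1, 2, 3, 4, 5, 6, 7, 8, 9, 10, 11}
A = {1, 5, 6, 10}, B = {5, 6, 8, 10}
A ∪ B = {1, 5, 6, 8, 10}
(A ∪ B)' = U \ (A ∪ B) = {2, 3, 4, 7, 9, 11}
Verification via A' ∩ B': A' = {2, 3, 4, 7, 8, 9, 11}, B' = {1, 2, 3, 4, 7, 9, 11}
A' ∩ B' = {2, 3, 4, 7, 9, 11} ✓

{2, 3, 4, 7, 9, 11}


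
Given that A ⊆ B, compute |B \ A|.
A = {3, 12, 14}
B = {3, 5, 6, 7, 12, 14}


Set A = {3, 12, 14}, |A| = 3
Set B = {3, 5, 6, 7, 12, 14}, |B| = 6
Since A ⊆ B: B \ A = {5, 6, 7}
|B| - |A| = 6 - 3 = 3

3


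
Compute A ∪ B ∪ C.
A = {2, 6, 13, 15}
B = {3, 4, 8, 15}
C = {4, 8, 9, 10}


Set A = {2, 6, 13, 15}
Set B = {3, 4, 8, 15}
Set C = {4, 8, 9, 10}
First, A ∪ B = {2, 3, 4, 6, 8, 13, 15}
Then, (A ∪ B) ∪ C = {2, 3, 4, 6, 8, 9, 10, 13, 15}

{2, 3, 4, 6, 8, 9, 10, 13, 15}


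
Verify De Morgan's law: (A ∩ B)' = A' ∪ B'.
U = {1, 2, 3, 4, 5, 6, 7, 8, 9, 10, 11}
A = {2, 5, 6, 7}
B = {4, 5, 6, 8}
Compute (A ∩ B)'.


U = {1, 2, 3, 4, 5, 6, 7, 8, 9, 10, 11}
A = {2, 5, 6, 7}, B = {4, 5, 6, 8}
A ∩ B = {5, 6}
(A ∩ B)' = U \ (A ∩ B) = {1, 2, 3, 4, 7, 8, 9, 10, 11}
Verification via A' ∪ B': A' = {1, 3, 4, 8, 9, 10, 11}, B' = {1, 2, 3, 7, 9, 10, 11}
A' ∪ B' = {1, 2, 3, 4, 7, 8, 9, 10, 11} ✓

{1, 2, 3, 4, 7, 8, 9, 10, 11}


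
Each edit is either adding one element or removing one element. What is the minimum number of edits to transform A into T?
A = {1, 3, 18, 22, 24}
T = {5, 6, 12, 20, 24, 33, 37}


Set A = {1, 3, 18, 22, 24}
Set T = {5, 6, 12, 20, 24, 33, 37}
Elements to remove from A (in A, not in T): {1, 3, 18, 22} → 4 removals
Elements to add to A (in T, not in A): {5, 6, 12, 20, 33, 37} → 6 additions
Total edits = 4 + 6 = 10

10


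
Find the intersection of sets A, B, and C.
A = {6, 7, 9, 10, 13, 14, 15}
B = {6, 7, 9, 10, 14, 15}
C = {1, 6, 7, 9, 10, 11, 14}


Set A = {6, 7, 9, 10, 13, 14, 15}
Set B = {6, 7, 9, 10, 14, 15}
Set C = {1, 6, 7, 9, 10, 11, 14}
First, A ∩ B = {6, 7, 9, 10, 14, 15}
Then, (A ∩ B) ∩ C = {6, 7, 9, 10, 14}

{6, 7, 9, 10, 14}


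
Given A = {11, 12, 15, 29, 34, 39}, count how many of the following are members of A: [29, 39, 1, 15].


Set A = {11, 12, 15, 29, 34, 39}
Candidates: [29, 39, 1, 15]
Check each candidate:
29 ∈ A, 39 ∈ A, 1 ∉ A, 15 ∈ A
Count of candidates in A: 3

3


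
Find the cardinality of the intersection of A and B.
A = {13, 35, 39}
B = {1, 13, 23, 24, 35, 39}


Set A = {13, 35, 39}
Set B = {1, 13, 23, 24, 35, 39}
A ∩ B = {13, 35, 39}
|A ∩ B| = 3

3


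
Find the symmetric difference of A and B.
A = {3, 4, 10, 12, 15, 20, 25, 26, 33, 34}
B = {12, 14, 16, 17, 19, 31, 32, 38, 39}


Set A = {3, 4, 10, 12, 15, 20, 25, 26, 33, 34}
Set B = {12, 14, 16, 17, 19, 31, 32, 38, 39}
A △ B = (A \ B) ∪ (B \ A)
Elements in A but not B: {3, 4, 10, 15, 20, 25, 26, 33, 34}
Elements in B but not A: {14, 16, 17, 19, 31, 32, 38, 39}
A △ B = {3, 4, 10, 14, 15, 16, 17, 19, 20, 25, 26, 31, 32, 33, 34, 38, 39}

{3, 4, 10, 14, 15, 16, 17, 19, 20, 25, 26, 31, 32, 33, 34, 38, 39}


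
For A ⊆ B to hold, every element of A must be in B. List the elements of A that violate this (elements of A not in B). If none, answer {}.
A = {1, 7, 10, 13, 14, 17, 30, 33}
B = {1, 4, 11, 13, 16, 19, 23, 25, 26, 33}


Set A = {1, 7, 10, 13, 14, 17, 30, 33}
Set B = {1, 4, 11, 13, 16, 19, 23, 25, 26, 33}
Check each element of A against B:
1 ∈ B, 7 ∉ B (include), 10 ∉ B (include), 13 ∈ B, 14 ∉ B (include), 17 ∉ B (include), 30 ∉ B (include), 33 ∈ B
Elements of A not in B: {7, 10, 14, 17, 30}

{7, 10, 14, 17, 30}


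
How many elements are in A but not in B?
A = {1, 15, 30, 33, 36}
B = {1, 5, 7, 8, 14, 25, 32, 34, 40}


Set A = {1, 15, 30, 33, 36}
Set B = {1, 5, 7, 8, 14, 25, 32, 34, 40}
A \ B = {15, 30, 33, 36}
|A \ B| = 4

4


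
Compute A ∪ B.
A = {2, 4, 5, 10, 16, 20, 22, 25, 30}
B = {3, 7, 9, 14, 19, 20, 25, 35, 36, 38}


Set A = {2, 4, 5, 10, 16, 20, 22, 25, 30}
Set B = {3, 7, 9, 14, 19, 20, 25, 35, 36, 38}
A ∪ B includes all elements in either set.
Elements from A: {2, 4, 5, 10, 16, 20, 22, 25, 30}
Elements from B not already included: {3, 7, 9, 14, 19, 35, 36, 38}
A ∪ B = {2, 3, 4, 5, 7, 9, 10, 14, 16, 19, 20, 22, 25, 30, 35, 36, 38}

{2, 3, 4, 5, 7, 9, 10, 14, 16, 19, 20, 22, 25, 30, 35, 36, 38}


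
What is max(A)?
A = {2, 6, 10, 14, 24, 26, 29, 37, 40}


Set A = {2, 6, 10, 14, 24, 26, 29, 37, 40}
Elements in ascending order: 2, 6, 10, 14, 24, 26, 29, 37, 40
The largest element is 40.

40


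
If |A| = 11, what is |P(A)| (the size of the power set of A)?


The set has 11 elements.
The power set contains all possible subsets.
|P(A)| = 2^|A| = 2^11 = 2048

2048


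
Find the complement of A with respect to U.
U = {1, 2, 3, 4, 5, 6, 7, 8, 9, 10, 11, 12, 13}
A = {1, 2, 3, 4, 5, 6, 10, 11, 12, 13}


Universal set U = {1, 2, 3, 4, 5, 6, 7, 8, 9, 10, 11, 12, 13}
Set A = {1, 2, 3, 4, 5, 6, 10, 11, 12, 13}
A' = U \ A = elements in U but not in A
Checking each element of U:
1 (in A, exclude), 2 (in A, exclude), 3 (in A, exclude), 4 (in A, exclude), 5 (in A, exclude), 6 (in A, exclude), 7 (not in A, include), 8 (not in A, include), 9 (not in A, include), 10 (in A, exclude), 11 (in A, exclude), 12 (in A, exclude), 13 (in A, exclude)
A' = {7, 8, 9}

{7, 8, 9}


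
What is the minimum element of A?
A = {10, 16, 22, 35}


Set A = {10, 16, 22, 35}
Elements in ascending order: 10, 16, 22, 35
The smallest element is 10.

10


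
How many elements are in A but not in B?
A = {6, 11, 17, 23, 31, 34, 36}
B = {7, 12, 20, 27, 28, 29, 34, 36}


Set A = {6, 11, 17, 23, 31, 34, 36}
Set B = {7, 12, 20, 27, 28, 29, 34, 36}
A \ B = {6, 11, 17, 23, 31}
|A \ B| = 5

5


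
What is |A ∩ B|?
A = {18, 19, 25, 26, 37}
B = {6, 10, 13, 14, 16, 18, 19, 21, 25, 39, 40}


Set A = {18, 19, 25, 26, 37}
Set B = {6, 10, 13, 14, 16, 18, 19, 21, 25, 39, 40}
A ∩ B = {18, 19, 25}
|A ∩ B| = 3

3


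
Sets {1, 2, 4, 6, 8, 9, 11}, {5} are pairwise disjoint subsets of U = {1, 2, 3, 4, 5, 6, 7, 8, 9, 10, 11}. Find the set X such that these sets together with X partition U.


U = {1, 2, 3, 4, 5, 6, 7, 8, 9, 10, 11}
Shown blocks: {1, 2, 4, 6, 8, 9, 11}, {5}
A partition's blocks are pairwise disjoint and cover U, so the missing block = U \ (union of shown blocks).
Union of shown blocks: {1, 2, 4, 5, 6, 8, 9, 11}
Missing block = U \ (union) = {3, 7, 10}

{3, 7, 10}


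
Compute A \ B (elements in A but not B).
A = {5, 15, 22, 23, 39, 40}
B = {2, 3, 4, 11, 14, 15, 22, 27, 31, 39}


Set A = {5, 15, 22, 23, 39, 40}
Set B = {2, 3, 4, 11, 14, 15, 22, 27, 31, 39}
A \ B includes elements in A that are not in B.
Check each element of A:
5 (not in B, keep), 15 (in B, remove), 22 (in B, remove), 23 (not in B, keep), 39 (in B, remove), 40 (not in B, keep)
A \ B = {5, 23, 40}

{5, 23, 40}


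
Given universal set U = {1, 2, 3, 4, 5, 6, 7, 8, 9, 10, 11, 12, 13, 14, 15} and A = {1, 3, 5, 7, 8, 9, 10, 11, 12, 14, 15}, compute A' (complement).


Universal set U = {1, 2, 3, 4, 5, 6, 7, 8, 9, 10, 11, 12, 13, 14, 15}
Set A = {1, 3, 5, 7, 8, 9, 10, 11, 12, 14, 15}
A' = U \ A = elements in U but not in A
Checking each element of U:
1 (in A, exclude), 2 (not in A, include), 3 (in A, exclude), 4 (not in A, include), 5 (in A, exclude), 6 (not in A, include), 7 (in A, exclude), 8 (in A, exclude), 9 (in A, exclude), 10 (in A, exclude), 11 (in A, exclude), 12 (in A, exclude), 13 (not in A, include), 14 (in A, exclude), 15 (in A, exclude)
A' = {2, 4, 6, 13}

{2, 4, 6, 13}


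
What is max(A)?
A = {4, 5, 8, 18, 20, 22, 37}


Set A = {4, 5, 8, 18, 20, 22, 37}
Elements in ascending order: 4, 5, 8, 18, 20, 22, 37
The largest element is 37.

37


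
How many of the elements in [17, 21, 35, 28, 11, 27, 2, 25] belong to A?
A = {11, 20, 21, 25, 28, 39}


Set A = {11, 20, 21, 25, 28, 39}
Candidates: [17, 21, 35, 28, 11, 27, 2, 25]
Check each candidate:
17 ∉ A, 21 ∈ A, 35 ∉ A, 28 ∈ A, 11 ∈ A, 27 ∉ A, 2 ∉ A, 25 ∈ A
Count of candidates in A: 4

4


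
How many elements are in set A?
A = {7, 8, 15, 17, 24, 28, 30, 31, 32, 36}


Set A = {7, 8, 15, 17, 24, 28, 30, 31, 32, 36}
Listing elements: 7, 8, 15, 17, 24, 28, 30, 31, 32, 36
Counting: 10 elements
|A| = 10

10


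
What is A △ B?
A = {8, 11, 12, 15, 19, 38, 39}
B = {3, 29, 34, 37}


Set A = {8, 11, 12, 15, 19, 38, 39}
Set B = {3, 29, 34, 37}
A △ B = (A \ B) ∪ (B \ A)
Elements in A but not B: {8, 11, 12, 15, 19, 38, 39}
Elements in B but not A: {3, 29, 34, 37}
A △ B = {3, 8, 11, 12, 15, 19, 29, 34, 37, 38, 39}

{3, 8, 11, 12, 15, 19, 29, 34, 37, 38, 39}


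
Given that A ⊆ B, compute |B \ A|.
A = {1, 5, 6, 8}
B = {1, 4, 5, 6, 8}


Set A = {1, 5, 6, 8}, |A| = 4
Set B = {1, 4, 5, 6, 8}, |B| = 5
Since A ⊆ B: B \ A = {4}
|B| - |A| = 5 - 4 = 1

1


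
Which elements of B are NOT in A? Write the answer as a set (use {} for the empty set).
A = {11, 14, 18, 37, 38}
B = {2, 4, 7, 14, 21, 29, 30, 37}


Set A = {11, 14, 18, 37, 38}
Set B = {2, 4, 7, 14, 21, 29, 30, 37}
Check each element of B against A:
2 ∉ A (include), 4 ∉ A (include), 7 ∉ A (include), 14 ∈ A, 21 ∉ A (include), 29 ∉ A (include), 30 ∉ A (include), 37 ∈ A
Elements of B not in A: {2, 4, 7, 21, 29, 30}

{2, 4, 7, 21, 29, 30}


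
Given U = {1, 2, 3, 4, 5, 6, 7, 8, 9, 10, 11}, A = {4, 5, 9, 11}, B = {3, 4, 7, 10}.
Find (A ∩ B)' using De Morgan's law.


U = {1, 2, 3, 4, 5, 6, 7, 8, 9, 10, 11}
A = {4, 5, 9, 11}, B = {3, 4, 7, 10}
A ∩ B = {4}
(A ∩ B)' = U \ (A ∩ B) = {1, 2, 3, 5, 6, 7, 8, 9, 10, 11}
Verification via A' ∪ B': A' = {1, 2, 3, 6, 7, 8, 10}, B' = {1, 2, 5, 6, 8, 9, 11}
A' ∪ B' = {1, 2, 3, 5, 6, 7, 8, 9, 10, 11} ✓

{1, 2, 3, 5, 6, 7, 8, 9, 10, 11}


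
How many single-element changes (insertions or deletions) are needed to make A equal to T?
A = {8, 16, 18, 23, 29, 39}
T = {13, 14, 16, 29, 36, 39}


Set A = {8, 16, 18, 23, 29, 39}
Set T = {13, 14, 16, 29, 36, 39}
Elements to remove from A (in A, not in T): {8, 18, 23} → 3 removals
Elements to add to A (in T, not in A): {13, 14, 36} → 3 additions
Total edits = 3 + 3 = 6

6


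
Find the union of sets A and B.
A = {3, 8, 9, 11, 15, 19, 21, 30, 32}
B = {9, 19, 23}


Set A = {3, 8, 9, 11, 15, 19, 21, 30, 32}
Set B = {9, 19, 23}
A ∪ B includes all elements in either set.
Elements from A: {3, 8, 9, 11, 15, 19, 21, 30, 32}
Elements from B not already included: {23}
A ∪ B = {3, 8, 9, 11, 15, 19, 21, 23, 30, 32}

{3, 8, 9, 11, 15, 19, 21, 23, 30, 32}


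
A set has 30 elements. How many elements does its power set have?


The set has 30 elements.
The power set contains all possible subsets.
|P(A)| = 2^|A| = 2^30 = 1073741824

1073741824


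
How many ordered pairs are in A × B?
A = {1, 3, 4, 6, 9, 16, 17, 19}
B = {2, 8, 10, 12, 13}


Set A = {1, 3, 4, 6, 9, 16, 17, 19} has 8 elements.
Set B = {2, 8, 10, 12, 13} has 5 elements.
|A × B| = |A| × |B| = 8 × 5 = 40

40


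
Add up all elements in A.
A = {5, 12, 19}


Set A = {5, 12, 19}
Sum = 5 + 12 + 19 = 36

36


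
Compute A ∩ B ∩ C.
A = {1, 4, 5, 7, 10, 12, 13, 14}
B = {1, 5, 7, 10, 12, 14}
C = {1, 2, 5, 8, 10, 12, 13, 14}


Set A = {1, 4, 5, 7, 10, 12, 13, 14}
Set B = {1, 5, 7, 10, 12, 14}
Set C = {1, 2, 5, 8, 10, 12, 13, 14}
First, A ∩ B = {1, 5, 7, 10, 12, 14}
Then, (A ∩ B) ∩ C = {1, 5, 10, 12, 14}

{1, 5, 10, 12, 14}


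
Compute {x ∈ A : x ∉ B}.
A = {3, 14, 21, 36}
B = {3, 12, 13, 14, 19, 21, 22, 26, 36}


Set A = {3, 14, 21, 36}
Set B = {3, 12, 13, 14, 19, 21, 22, 26, 36}
Check each element of A against B:
3 ∈ B, 14 ∈ B, 21 ∈ B, 36 ∈ B
Elements of A not in B: {}

{}


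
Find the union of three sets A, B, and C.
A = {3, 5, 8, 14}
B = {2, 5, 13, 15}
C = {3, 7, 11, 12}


Set A = {3, 5, 8, 14}
Set B = {2, 5, 13, 15}
Set C = {3, 7, 11, 12}
First, A ∪ B = {2, 3, 5, 8, 13, 14, 15}
Then, (A ∪ B) ∪ C = {2, 3, 5, 7, 8, 11, 12, 13, 14, 15}

{2, 3, 5, 7, 8, 11, 12, 13, 14, 15}


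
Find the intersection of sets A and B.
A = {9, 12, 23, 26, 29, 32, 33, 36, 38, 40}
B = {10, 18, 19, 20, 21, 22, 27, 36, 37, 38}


Set A = {9, 12, 23, 26, 29, 32, 33, 36, 38, 40}
Set B = {10, 18, 19, 20, 21, 22, 27, 36, 37, 38}
A ∩ B includes only elements in both sets.
Check each element of A against B:
9 ✗, 12 ✗, 23 ✗, 26 ✗, 29 ✗, 32 ✗, 33 ✗, 36 ✓, 38 ✓, 40 ✗
A ∩ B = {36, 38}

{36, 38}


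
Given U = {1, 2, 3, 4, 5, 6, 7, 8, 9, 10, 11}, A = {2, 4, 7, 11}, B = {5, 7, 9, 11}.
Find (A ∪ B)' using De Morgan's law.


U = {1, 2, 3, 4, 5, 6, 7, 8, 9, 10, 11}
A = {2, 4, 7, 11}, B = {5, 7, 9, 11}
A ∪ B = {2, 4, 5, 7, 9, 11}
(A ∪ B)' = U \ (A ∪ B) = {1, 3, 6, 8, 10}
Verification via A' ∩ B': A' = {1, 3, 5, 6, 8, 9, 10}, B' = {1, 2, 3, 4, 6, 8, 10}
A' ∩ B' = {1, 3, 6, 8, 10} ✓

{1, 3, 6, 8, 10}
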